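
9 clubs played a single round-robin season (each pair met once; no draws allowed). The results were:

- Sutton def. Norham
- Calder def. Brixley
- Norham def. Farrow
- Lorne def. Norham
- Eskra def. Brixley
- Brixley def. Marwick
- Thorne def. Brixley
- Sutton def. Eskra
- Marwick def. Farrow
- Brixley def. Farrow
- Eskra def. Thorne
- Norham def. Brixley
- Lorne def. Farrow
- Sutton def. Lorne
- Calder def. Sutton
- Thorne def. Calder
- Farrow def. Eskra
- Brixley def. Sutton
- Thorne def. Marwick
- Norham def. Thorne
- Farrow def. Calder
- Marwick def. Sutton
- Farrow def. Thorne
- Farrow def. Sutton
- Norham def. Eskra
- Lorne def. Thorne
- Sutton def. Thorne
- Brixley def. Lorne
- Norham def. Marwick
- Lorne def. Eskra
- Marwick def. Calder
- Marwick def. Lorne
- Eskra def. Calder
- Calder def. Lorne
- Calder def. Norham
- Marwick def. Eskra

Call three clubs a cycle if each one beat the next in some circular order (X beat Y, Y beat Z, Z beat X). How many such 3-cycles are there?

Win totals: Sutton 4, Marwick 5, Brixley 4, Lorne 4, Calder 4, Eskra 3, Norham 5, Farrow 4, Thorne 3.
A club with w wins dominates both others in C(w,2) triples; summing gives 6 + 10 + 6 + 6 + 6 + 3 + 10 + 6 + 3 = 56 transitive triples.
Total triples C(9,3) = 84, so cyclic triples = 84 − 56 = 28.

28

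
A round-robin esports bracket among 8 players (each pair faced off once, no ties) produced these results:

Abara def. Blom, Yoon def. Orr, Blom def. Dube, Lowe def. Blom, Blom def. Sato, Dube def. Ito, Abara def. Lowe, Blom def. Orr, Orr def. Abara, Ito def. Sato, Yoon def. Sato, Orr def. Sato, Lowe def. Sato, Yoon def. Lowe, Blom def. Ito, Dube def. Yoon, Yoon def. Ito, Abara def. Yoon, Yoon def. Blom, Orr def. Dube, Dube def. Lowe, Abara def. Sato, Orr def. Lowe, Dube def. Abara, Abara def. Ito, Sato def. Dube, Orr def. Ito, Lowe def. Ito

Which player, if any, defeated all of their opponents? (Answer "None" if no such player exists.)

None

Highest win total is Yoon with 5 (out of 7 possible).
Yoon lost to Dube, Abara, so no player went undefeated.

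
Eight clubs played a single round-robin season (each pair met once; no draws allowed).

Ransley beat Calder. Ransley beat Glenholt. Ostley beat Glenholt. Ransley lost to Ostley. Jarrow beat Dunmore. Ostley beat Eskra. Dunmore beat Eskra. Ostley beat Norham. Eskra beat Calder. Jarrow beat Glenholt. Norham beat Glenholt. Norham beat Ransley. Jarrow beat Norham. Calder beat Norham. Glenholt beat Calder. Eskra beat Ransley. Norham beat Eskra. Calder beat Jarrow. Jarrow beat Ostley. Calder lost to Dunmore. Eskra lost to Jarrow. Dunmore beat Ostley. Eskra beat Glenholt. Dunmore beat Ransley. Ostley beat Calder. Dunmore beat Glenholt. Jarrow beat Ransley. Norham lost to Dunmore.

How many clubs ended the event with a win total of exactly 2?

Win totals: Ransley 2, Dunmore 6, Norham 3, Calder 2, Glenholt 1, Ostley 5, Eskra 3, Jarrow 6.
Exactly 2: Ransley, Calder — 2 clubs.

2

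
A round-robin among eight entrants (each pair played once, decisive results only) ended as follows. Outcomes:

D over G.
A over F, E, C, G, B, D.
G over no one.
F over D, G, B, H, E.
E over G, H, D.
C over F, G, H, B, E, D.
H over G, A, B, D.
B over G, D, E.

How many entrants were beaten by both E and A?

2

E beat: D, G, H.
A beat: B, C, D, E, F, G.
Both beat: D, G — 2.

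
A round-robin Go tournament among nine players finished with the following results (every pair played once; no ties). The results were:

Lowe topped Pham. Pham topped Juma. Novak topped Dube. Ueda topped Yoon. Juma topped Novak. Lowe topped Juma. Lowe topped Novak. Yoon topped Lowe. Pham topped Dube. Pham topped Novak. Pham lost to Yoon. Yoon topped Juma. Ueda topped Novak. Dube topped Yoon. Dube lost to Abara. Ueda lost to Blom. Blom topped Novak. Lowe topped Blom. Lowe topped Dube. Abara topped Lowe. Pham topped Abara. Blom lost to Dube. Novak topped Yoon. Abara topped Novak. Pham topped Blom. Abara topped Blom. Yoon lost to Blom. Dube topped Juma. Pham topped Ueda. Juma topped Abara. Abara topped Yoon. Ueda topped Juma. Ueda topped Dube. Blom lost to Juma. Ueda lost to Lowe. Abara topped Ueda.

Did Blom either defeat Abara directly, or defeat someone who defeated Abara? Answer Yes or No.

Blom did not beat Abara directly.
Blom beat Ueda, Yoon, Novak, but each of them lost to Abara. No two-step path.

No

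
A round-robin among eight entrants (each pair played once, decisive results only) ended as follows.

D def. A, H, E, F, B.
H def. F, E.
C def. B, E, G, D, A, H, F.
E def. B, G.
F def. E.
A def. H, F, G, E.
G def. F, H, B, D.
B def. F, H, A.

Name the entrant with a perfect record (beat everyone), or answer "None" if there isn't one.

C has 7 wins out of 7 opponents — a perfect record.

C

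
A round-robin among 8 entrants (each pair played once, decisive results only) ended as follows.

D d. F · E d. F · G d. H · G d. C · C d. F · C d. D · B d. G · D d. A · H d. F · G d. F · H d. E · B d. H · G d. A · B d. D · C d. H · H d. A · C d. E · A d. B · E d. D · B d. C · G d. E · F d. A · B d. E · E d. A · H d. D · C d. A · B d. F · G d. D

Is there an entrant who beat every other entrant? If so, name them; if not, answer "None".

Highest win total is G with 6 (out of 7 possible).
G lost to B, so no entrant went undefeated.

None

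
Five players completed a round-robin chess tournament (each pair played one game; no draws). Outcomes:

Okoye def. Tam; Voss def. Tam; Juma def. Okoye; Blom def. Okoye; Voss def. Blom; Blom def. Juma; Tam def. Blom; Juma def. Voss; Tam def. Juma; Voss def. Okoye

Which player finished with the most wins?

Win totals: Okoye 1, Voss 3, Blom 2, Tam 2, Juma 2.
Voss leads with 3 wins (next highest: 2).

Voss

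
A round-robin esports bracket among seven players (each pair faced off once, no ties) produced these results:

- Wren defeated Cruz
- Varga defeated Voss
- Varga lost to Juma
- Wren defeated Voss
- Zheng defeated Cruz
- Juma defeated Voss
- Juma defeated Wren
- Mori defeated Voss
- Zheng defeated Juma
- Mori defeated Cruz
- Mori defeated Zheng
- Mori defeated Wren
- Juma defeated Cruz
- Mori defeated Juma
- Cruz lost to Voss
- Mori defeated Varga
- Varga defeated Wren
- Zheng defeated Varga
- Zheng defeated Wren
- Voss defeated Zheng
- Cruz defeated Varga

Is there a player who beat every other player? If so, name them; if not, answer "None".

Mori

Mori has 6 wins out of 6 opponents — a perfect record.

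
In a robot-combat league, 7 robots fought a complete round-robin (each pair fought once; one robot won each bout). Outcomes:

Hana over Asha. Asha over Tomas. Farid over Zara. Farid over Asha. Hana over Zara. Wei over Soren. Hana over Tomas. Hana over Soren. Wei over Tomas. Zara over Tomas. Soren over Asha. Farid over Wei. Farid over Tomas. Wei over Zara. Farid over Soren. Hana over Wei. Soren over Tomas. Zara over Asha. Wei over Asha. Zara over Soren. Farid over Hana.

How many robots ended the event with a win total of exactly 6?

Win totals: Hana 5, Zara 3, Soren 2, Asha 1, Farid 6, Tomas 0, Wei 4.
Exactly 6: Farid — 1 robot.

1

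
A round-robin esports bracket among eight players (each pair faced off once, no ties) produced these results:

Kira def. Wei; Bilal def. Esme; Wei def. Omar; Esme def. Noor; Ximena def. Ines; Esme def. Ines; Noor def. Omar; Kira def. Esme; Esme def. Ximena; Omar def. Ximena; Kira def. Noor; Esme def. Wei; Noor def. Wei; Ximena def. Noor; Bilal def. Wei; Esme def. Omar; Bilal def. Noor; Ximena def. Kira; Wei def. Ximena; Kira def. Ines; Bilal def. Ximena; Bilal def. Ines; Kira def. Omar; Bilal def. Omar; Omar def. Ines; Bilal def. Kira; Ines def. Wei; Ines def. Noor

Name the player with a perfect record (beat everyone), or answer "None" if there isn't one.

Bilal

Bilal has 7 wins out of 7 opponents — a perfect record.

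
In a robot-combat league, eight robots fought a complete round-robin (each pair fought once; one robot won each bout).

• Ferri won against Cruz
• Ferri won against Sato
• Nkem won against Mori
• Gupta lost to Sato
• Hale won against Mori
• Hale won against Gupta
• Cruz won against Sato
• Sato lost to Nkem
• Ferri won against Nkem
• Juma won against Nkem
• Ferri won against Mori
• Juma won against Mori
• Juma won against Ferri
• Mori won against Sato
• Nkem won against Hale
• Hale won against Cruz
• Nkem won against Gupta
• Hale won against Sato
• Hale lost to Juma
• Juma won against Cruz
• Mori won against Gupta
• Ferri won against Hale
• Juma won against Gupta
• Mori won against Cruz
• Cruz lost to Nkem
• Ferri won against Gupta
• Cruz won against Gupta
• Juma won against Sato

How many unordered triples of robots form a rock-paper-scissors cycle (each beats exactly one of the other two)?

Win totals: Juma 7, Cruz 2, Ferri 6, Sato 1, Mori 3, Nkem 5, Hale 4, Gupta 0.
A robot with w wins dominates both others in C(w,2) triples; summing gives 21 + 1 + 15 + 0 + 3 + 10 + 6 + 0 = 56 transitive triples.
Total triples C(8,3) = 56, so cyclic triples = 56 − 56 = 0.

0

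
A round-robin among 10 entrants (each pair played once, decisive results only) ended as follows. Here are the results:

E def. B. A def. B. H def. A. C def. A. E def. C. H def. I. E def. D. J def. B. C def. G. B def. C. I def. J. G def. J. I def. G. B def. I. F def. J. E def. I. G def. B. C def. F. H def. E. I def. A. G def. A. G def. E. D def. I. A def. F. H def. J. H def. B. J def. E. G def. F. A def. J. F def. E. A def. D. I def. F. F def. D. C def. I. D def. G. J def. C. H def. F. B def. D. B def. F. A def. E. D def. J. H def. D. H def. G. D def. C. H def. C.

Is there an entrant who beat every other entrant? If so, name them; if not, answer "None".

H

H has 9 wins out of 9 opponents — a perfect record.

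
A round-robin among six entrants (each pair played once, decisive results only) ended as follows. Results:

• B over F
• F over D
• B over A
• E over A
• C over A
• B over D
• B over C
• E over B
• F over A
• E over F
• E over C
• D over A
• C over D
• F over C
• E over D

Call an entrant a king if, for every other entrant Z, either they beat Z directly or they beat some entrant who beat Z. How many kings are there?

1

A cannot reach B, C, D, E, F in two steps.
B cannot reach E in two steps.
C cannot reach B, E, F in two steps.
D cannot reach B, C, E, F in two steps.
E reaches everyone (king).
F cannot reach B, E in two steps.
Kings: E — 1.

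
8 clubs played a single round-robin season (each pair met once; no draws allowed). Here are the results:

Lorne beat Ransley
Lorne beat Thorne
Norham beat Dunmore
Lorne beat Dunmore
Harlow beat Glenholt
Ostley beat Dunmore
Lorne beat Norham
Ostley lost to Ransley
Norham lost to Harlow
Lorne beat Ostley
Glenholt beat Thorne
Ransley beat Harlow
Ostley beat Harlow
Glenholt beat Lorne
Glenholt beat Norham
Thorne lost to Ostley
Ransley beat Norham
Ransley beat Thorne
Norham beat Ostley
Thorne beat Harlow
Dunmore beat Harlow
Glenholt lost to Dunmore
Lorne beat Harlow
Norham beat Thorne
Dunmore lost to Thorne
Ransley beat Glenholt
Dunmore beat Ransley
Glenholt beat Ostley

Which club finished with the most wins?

Win totals: Lorne 6, Thorne 2, Ostley 3, Harlow 2, Norham 3, Ransley 5, Dunmore 3, Glenholt 4.
Lorne leads with 6 wins (next highest: 5).

Lorne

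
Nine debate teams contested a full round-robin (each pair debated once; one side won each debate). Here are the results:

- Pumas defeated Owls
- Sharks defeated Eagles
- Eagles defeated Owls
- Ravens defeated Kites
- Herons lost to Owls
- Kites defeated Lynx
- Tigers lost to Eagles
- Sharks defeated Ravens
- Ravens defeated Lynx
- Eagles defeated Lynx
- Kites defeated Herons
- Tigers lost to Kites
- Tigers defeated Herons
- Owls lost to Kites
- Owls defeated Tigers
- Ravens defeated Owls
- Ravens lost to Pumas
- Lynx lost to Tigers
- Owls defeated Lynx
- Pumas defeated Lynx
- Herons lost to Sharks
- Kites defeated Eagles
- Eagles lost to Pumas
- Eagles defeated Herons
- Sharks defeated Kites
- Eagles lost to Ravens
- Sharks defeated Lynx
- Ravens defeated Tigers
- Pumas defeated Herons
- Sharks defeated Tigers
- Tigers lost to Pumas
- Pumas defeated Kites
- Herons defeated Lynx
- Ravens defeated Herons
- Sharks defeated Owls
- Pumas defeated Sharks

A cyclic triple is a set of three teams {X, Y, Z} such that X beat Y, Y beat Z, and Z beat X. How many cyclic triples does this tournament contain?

Win totals: Lynx 0, Eagles 4, Herons 1, Tigers 2, Owls 3, Sharks 7, Kites 5, Pumas 8, Ravens 6.
A team with w wins dominates both others in C(w,2) triples; summing gives 0 + 6 + 0 + 1 + 3 + 21 + 10 + 28 + 15 = 84 transitive triples.
Total triples C(9,3) = 84, so cyclic triples = 84 − 84 = 0.

0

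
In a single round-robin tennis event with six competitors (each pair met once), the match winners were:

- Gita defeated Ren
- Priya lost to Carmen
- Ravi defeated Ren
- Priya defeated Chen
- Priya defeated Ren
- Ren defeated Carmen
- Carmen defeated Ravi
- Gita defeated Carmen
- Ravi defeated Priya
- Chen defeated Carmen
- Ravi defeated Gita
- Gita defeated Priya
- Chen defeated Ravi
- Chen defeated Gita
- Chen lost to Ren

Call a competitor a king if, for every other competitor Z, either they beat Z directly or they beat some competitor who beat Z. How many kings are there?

Ravi reaches everyone (king).
Gita reaches everyone (king).
Priya reaches everyone (king).
Carmen reaches everyone (king).
Chen reaches everyone (king).
Ren reaches everyone (king).
Kings: Ravi, Gita, Priya, Carmen, Chen, Ren — 6.

6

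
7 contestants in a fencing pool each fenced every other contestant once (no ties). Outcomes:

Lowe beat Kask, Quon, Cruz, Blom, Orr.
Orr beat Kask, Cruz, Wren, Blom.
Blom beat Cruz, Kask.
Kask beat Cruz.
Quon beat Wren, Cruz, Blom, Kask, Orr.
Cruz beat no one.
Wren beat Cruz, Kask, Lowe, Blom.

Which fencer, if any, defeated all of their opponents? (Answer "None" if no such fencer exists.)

None

Highest win total is Quon with 5 (out of 6 possible).
Quon lost to Lowe, so no fencer went undefeated.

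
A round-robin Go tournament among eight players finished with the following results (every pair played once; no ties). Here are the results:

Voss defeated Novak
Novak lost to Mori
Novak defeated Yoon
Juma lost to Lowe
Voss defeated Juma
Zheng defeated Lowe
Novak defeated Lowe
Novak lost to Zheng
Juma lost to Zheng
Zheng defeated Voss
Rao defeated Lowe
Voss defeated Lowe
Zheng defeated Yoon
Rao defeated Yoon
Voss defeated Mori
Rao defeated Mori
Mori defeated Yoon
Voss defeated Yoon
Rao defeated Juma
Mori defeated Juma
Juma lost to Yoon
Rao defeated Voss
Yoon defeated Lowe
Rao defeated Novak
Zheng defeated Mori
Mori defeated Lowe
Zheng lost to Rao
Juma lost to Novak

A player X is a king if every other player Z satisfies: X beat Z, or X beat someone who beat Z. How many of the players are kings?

1

Lowe cannot reach Yoon, Rao, Zheng, Voss, Mori, Novak in two steps.
Yoon cannot reach Rao, Zheng, Voss, Mori, Novak in two steps.
Rao reaches everyone (king).
Zheng cannot reach Rao in two steps.
Voss cannot reach Rao, Zheng in two steps.
Juma cannot reach Lowe, Yoon, Rao, Zheng, Voss, Mori, Novak in two steps.
Mori cannot reach Rao, Zheng, Voss in two steps.
Novak cannot reach Rao, Zheng, Voss, Mori in two steps.
Kings: Rao — 1.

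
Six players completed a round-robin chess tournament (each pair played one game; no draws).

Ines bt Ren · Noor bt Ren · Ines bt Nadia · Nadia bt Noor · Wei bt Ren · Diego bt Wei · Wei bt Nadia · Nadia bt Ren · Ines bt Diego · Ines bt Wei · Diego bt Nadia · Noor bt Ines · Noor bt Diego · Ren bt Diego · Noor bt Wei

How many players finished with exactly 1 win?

1

Win totals: Noor 4, Ren 1, Ines 4, Wei 2, Nadia 2, Diego 2.
Exactly 1: Ren — 1 player.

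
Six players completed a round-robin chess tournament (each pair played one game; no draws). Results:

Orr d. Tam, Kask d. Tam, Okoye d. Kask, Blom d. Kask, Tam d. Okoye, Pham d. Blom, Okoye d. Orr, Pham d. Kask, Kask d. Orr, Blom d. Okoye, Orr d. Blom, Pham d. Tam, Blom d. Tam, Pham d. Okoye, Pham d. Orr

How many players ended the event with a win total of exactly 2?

Win totals: Pham 5, Kask 2, Okoye 2, Orr 2, Tam 1, Blom 3.
Exactly 2: Kask, Okoye, Orr — 3 players.

3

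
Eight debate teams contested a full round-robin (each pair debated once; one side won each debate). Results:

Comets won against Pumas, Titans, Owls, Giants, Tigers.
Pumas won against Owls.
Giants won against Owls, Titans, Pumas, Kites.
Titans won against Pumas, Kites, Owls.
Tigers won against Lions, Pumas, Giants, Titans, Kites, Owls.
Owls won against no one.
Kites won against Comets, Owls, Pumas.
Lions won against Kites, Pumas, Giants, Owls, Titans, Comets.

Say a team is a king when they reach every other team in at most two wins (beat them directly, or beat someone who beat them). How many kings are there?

3

Lions reaches everyone (king).
Tigers reaches everyone (king).
Kites cannot reach Lions in two steps.
Pumas cannot reach Lions, Tigers, Kites, Comets, Giants, Titans in two steps.
Comets reaches everyone (king).
Owls cannot reach Lions, Tigers, Kites, Pumas, Comets, Giants, Titans in two steps.
Giants cannot reach Lions, Tigers in two steps.
Titans cannot reach Lions, Tigers, Giants in two steps.
Kings: Lions, Tigers, Comets — 3.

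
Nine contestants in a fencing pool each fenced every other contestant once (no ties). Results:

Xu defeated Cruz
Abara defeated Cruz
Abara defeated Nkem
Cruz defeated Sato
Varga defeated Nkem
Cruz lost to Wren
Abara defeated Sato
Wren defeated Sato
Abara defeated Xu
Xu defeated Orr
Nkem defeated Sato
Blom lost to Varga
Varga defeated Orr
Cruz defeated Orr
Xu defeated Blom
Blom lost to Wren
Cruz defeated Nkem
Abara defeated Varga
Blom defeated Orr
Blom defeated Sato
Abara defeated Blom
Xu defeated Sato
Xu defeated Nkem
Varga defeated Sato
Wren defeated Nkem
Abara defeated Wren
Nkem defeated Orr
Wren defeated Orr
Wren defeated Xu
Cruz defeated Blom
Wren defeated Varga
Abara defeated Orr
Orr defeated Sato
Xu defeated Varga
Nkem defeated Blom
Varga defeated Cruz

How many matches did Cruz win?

Cruz's results: beat Orr, Sato, Blom, Nkem; lost to Varga, Abara, Xu, Wren.
That is 4 wins.

4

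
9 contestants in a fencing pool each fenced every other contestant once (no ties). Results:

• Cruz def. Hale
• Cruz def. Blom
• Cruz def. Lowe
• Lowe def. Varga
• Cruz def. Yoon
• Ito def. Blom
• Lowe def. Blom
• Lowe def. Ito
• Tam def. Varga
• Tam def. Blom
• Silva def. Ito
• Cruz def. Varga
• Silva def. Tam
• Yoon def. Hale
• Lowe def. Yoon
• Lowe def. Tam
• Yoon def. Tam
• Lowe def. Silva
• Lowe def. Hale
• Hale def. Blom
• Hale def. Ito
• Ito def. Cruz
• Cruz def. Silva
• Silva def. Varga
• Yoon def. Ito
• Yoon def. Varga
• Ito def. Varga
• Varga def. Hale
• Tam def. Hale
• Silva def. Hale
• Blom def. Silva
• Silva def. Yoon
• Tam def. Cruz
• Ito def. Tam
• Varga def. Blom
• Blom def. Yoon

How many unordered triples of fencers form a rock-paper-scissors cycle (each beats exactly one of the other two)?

Win totals: Cruz 6, Yoon 4, Varga 2, Silva 5, Lowe 7, Blom 2, Ito 4, Hale 2, Tam 4.
A fencer with w wins dominates both others in C(w,2) triples; summing gives 15 + 6 + 1 + 10 + 21 + 1 + 6 + 1 + 6 = 67 transitive triples.
Total triples C(9,3) = 84, so cyclic triples = 84 − 67 = 17.

17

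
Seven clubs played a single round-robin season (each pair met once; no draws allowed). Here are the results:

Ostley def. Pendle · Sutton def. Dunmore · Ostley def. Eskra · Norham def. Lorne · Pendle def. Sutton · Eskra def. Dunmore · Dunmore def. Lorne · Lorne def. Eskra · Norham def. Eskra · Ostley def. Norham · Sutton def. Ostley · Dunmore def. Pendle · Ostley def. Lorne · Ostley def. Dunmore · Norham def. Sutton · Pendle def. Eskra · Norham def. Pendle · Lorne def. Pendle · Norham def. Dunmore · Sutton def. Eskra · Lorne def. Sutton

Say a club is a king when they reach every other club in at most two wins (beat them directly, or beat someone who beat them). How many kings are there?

3

Lorne cannot reach Norham in two steps.
Sutton reaches everyone (king).
Eskra cannot reach Sutton, Ostley, Norham in two steps.
Pendle cannot reach Lorne, Norham in two steps.
Dunmore cannot reach Ostley, Norham in two steps.
Ostley reaches everyone (king).
Norham reaches everyone (king).
Kings: Sutton, Ostley, Norham — 3.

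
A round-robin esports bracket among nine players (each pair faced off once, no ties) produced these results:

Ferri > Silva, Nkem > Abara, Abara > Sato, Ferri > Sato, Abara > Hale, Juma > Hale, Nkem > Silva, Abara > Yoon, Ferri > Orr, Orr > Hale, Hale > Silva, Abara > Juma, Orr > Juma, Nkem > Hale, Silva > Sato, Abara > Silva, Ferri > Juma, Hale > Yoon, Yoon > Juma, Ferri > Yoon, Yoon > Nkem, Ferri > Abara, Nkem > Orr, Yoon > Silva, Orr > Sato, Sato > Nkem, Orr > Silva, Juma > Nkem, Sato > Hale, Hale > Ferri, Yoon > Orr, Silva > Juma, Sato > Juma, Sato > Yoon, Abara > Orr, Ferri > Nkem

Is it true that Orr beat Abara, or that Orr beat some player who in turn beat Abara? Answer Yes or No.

No

Orr did not beat Abara directly.
Orr beat Hale, Sato, Silva, Juma, but each of them lost to Abara. No two-step path.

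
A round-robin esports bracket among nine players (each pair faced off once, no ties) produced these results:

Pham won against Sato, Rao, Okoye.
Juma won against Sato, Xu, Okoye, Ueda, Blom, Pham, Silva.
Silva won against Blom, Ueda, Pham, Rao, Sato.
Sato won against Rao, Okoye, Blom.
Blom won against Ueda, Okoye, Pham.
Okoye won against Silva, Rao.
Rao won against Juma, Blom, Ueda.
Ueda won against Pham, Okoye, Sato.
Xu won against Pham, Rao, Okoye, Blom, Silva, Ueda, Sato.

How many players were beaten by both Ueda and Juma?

3

Ueda beat: Okoye, Pham, Sato.
Juma beat: Xu, Okoye, Pham, Blom, Silva, Sato, Ueda.
Both beat: Okoye, Pham, Sato — 3.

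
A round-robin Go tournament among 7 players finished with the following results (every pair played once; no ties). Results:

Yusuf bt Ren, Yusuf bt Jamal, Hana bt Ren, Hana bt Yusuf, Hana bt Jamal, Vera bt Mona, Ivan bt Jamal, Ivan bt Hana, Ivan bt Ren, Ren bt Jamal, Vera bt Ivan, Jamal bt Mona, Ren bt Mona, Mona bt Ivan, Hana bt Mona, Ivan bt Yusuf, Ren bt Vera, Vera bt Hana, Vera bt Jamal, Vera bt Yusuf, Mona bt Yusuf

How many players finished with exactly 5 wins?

Win totals: Ivan 4, Jamal 1, Hana 4, Yusuf 2, Mona 2, Ren 3, Vera 5.
Exactly 5: Vera — 1 player.

1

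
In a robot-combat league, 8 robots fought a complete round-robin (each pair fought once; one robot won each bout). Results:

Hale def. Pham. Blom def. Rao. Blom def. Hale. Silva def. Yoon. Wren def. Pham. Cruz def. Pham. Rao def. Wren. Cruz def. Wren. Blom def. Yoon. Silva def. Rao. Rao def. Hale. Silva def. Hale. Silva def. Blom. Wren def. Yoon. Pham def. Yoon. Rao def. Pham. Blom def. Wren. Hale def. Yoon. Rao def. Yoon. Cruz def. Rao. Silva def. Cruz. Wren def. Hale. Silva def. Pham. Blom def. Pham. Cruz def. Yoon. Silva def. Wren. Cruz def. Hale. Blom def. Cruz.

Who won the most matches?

Silva

Win totals: Blom 6, Hale 2, Silva 7, Wren 3, Cruz 5, Pham 1, Yoon 0, Rao 4.
Silva leads with 7 wins (next highest: 6).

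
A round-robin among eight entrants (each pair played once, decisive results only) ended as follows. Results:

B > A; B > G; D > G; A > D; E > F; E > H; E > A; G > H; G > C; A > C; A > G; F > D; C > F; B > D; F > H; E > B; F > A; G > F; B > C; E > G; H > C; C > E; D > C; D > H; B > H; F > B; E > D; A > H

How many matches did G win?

G's results: beat C, F, H; lost to A, B, D, E.
That is 3 wins.

3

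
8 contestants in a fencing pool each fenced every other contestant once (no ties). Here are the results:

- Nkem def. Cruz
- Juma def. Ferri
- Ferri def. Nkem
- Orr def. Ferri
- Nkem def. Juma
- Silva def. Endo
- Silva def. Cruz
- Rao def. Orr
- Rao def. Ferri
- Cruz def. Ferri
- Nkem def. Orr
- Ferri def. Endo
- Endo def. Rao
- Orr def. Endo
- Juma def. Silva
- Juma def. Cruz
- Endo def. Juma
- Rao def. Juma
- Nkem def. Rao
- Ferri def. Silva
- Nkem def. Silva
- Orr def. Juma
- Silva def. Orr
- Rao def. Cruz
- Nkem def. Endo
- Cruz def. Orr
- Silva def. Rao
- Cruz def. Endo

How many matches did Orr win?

Orr's results: beat Endo, Ferri, Juma; lost to Cruz, Rao, Silva, Nkem.
That is 3 wins.

3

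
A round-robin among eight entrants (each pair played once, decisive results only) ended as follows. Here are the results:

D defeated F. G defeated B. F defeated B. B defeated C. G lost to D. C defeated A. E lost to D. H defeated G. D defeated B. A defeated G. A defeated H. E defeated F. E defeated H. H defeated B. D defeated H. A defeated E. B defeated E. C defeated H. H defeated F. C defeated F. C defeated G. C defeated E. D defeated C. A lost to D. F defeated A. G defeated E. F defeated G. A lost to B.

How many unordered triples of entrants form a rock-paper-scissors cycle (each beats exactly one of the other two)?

Win totals: A 3, B 3, C 5, D 7, E 2, F 3, G 2, H 3.
An entrant with w wins dominates both others in C(w,2) triples; summing gives 3 + 3 + 10 + 21 + 1 + 3 + 1 + 3 = 45 transitive triples.
Total triples C(8,3) = 56, so cyclic triples = 56 − 45 = 11.

11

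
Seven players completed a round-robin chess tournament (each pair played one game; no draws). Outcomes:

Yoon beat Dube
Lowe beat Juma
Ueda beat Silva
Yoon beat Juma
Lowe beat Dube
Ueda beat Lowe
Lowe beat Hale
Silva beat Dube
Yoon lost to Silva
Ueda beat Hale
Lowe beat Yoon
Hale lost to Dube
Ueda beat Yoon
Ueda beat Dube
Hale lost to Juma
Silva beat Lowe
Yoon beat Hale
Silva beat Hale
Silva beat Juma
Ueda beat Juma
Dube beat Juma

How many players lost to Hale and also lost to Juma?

0

Hale beat: no one.
Juma beat: Hale.
No one was beaten by both.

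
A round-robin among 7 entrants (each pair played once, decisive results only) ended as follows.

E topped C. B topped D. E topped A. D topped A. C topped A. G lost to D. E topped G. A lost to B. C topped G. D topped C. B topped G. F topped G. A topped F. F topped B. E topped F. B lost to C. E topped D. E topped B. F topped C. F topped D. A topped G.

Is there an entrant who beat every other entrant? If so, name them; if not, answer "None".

E has 6 wins out of 6 opponents — a perfect record.

E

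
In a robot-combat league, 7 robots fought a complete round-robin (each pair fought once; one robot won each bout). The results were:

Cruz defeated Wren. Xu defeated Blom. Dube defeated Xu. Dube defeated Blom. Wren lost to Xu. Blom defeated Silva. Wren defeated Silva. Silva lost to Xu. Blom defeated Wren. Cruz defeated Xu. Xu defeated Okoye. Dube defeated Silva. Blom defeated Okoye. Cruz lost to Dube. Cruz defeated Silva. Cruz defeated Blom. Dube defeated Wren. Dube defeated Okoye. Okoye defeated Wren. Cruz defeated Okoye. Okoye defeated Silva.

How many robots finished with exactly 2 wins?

Win totals: Silva 0, Wren 1, Blom 3, Okoye 2, Xu 4, Cruz 5, Dube 6.
Exactly 2: Okoye — 1 robot.

1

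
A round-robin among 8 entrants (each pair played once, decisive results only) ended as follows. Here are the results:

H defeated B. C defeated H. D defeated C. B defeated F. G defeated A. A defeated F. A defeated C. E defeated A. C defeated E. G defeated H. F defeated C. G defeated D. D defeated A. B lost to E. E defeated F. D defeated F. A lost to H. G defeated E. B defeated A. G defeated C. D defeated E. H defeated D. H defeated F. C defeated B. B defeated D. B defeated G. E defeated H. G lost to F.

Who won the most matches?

G

Win totals: A 2, B 4, C 3, D 4, E 4, F 2, G 5, H 4.
G leads with 5 wins (next highest: 4).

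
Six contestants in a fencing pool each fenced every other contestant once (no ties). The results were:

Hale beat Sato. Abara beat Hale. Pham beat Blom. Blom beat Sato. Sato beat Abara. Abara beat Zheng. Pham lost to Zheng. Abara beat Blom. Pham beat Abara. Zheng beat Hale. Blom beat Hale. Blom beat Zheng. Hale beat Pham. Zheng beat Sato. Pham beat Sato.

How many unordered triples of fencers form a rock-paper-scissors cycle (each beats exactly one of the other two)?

Of the C(6,3) = 20 triples, the cyclic ones are: {Abara, Zheng, Pham}; {Abara, Zheng, Sato}; {Abara, Blom, Sato}; {Abara, Hale, Pham}; {Abara, Hale, Sato}; {Zheng, Blom, Pham}; {Blom, Hale, Pham}.
That is 7.

7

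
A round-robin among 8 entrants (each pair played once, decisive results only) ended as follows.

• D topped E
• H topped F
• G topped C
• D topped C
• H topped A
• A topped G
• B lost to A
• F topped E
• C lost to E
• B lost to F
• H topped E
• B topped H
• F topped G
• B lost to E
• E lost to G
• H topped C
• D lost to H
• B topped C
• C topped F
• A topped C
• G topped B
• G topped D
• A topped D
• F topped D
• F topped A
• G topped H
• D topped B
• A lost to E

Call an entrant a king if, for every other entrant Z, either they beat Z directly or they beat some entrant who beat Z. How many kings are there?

5

A reaches everyone (king).
B cannot reach G in two steps.
C cannot reach H in two steps.
D cannot reach G in two steps.
E reaches everyone (king).
F reaches everyone (king).
G reaches everyone (king).
H reaches everyone (king).
Kings: A, E, F, G, H — 5.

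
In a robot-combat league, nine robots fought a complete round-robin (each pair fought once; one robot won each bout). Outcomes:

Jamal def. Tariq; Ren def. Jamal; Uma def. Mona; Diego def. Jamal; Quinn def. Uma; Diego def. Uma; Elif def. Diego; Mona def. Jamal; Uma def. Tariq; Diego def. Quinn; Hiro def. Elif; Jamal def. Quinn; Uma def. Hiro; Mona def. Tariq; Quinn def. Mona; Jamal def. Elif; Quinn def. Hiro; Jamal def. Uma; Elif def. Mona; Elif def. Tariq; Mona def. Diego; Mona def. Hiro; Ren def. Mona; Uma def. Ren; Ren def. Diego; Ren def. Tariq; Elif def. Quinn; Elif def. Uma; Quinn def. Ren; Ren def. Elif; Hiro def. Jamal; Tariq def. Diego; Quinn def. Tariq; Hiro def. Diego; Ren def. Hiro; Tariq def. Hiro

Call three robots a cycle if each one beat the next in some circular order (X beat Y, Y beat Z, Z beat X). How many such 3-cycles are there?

Win totals: Uma 4, Hiro 3, Mona 4, Ren 6, Quinn 5, Diego 3, Elif 5, Tariq 2, Jamal 4.
A robot with w wins dominates both others in C(w,2) triples; summing gives 6 + 3 + 6 + 15 + 10 + 3 + 10 + 1 + 6 = 60 transitive triples.
Total triples C(9,3) = 84, so cyclic triples = 84 − 60 = 24.

24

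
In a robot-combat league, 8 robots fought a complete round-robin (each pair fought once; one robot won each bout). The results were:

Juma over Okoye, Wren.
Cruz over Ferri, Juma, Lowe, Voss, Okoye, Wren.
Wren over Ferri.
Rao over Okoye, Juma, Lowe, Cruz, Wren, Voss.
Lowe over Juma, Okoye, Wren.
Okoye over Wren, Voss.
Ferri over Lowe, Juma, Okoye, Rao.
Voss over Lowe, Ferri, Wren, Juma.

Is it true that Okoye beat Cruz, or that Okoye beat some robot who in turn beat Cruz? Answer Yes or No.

Okoye did not beat Cruz directly.
Okoye beat Wren, Voss, but each of them lost to Cruz. No two-step path.

No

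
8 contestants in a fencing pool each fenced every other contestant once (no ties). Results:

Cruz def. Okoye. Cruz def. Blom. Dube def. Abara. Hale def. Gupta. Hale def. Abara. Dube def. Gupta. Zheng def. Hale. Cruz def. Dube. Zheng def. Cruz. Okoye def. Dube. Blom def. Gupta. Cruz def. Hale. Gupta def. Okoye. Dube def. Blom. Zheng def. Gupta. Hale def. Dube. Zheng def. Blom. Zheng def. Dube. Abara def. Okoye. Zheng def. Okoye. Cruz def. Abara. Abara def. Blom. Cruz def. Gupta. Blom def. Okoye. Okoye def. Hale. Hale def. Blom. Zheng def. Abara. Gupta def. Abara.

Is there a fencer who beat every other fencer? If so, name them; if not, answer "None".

Zheng

Zheng has 7 wins out of 7 opponents — a perfect record.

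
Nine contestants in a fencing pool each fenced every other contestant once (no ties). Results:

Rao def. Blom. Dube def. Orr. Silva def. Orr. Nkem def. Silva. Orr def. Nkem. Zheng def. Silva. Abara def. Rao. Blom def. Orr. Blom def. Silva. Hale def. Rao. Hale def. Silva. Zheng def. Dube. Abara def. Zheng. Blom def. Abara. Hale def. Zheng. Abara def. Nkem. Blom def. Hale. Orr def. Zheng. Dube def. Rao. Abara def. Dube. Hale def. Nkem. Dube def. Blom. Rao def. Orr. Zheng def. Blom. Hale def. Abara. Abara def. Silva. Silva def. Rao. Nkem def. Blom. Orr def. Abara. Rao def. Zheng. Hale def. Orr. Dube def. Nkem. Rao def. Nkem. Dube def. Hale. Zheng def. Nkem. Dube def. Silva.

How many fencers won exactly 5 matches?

Win totals: Rao 4, Orr 3, Hale 6, Zheng 4, Blom 4, Abara 5, Silva 2, Dube 6, Nkem 2.
Exactly 5: Abara — 1 fencer.

1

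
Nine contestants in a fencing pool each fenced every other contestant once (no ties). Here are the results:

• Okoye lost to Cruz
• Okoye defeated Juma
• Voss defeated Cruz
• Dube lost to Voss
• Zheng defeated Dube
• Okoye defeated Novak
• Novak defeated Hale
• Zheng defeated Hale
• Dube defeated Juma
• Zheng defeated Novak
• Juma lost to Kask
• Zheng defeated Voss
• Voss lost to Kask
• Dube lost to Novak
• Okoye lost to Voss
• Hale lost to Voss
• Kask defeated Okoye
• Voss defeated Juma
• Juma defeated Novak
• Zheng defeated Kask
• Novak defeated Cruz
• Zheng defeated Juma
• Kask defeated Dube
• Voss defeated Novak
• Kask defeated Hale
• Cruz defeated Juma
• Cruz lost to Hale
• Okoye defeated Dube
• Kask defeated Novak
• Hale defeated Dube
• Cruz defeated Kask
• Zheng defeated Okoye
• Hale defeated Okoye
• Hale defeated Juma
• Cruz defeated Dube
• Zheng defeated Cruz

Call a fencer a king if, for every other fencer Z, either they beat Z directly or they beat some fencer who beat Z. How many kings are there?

Okoye cannot reach Kask, Voss, Zheng in two steps.
Hale cannot reach Voss, Zheng in two steps.
Novak cannot reach Voss, Zheng in two steps.
Cruz cannot reach Zheng in two steps.
Kask cannot reach Zheng in two steps.
Juma cannot reach Okoye, Kask, Voss, Zheng in two steps.
Voss cannot reach Zheng in two steps.
Zheng reaches everyone (king).
Dube cannot reach Okoye, Hale, Cruz, Kask, Voss, Zheng in two steps.
Kings: Zheng — 1.

1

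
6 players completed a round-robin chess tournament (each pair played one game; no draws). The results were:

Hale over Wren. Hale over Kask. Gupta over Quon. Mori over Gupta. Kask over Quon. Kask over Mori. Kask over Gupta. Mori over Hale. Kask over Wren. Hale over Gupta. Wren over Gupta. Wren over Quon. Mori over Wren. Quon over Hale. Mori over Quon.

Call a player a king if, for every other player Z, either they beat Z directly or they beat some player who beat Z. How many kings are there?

Quon cannot reach Mori in two steps.
Mori reaches everyone (king).
Wren cannot reach Mori, Kask in two steps.
Hale reaches everyone (king).
Kask reaches everyone (king).
Gupta cannot reach Mori, Wren, Kask in two steps.
Kings: Mori, Hale, Kask — 3.

3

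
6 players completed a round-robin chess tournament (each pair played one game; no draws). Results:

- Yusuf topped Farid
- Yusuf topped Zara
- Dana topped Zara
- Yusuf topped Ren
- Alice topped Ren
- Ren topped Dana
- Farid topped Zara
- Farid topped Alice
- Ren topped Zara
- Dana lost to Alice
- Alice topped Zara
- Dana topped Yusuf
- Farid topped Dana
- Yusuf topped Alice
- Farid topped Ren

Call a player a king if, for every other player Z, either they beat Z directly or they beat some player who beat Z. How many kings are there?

3

Dana reaches everyone (king).
Zara cannot reach Dana, Alice, Yusuf, Ren, Farid in two steps.
Alice cannot reach Farid in two steps.
Yusuf reaches everyone (king).
Ren cannot reach Alice, Farid in two steps.
Farid reaches everyone (king).
Kings: Dana, Yusuf, Farid — 3.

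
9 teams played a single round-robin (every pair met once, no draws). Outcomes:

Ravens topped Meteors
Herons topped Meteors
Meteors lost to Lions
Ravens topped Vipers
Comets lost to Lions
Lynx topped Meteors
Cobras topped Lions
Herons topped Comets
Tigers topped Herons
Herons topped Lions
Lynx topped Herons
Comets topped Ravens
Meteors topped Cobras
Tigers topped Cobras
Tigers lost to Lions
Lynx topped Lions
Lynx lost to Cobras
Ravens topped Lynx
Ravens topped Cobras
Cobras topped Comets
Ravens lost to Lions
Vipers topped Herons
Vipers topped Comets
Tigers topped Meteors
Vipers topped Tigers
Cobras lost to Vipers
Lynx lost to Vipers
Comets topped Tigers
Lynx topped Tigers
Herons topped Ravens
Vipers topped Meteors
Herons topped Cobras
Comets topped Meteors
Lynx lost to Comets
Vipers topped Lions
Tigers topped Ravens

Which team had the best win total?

Vipers

Win totals: Lynx 4, Ravens 4, Tigers 4, Vipers 7, Cobras 3, Lions 4, Herons 5, Meteors 1, Comets 4.
Vipers leads with 7 wins (next highest: 5).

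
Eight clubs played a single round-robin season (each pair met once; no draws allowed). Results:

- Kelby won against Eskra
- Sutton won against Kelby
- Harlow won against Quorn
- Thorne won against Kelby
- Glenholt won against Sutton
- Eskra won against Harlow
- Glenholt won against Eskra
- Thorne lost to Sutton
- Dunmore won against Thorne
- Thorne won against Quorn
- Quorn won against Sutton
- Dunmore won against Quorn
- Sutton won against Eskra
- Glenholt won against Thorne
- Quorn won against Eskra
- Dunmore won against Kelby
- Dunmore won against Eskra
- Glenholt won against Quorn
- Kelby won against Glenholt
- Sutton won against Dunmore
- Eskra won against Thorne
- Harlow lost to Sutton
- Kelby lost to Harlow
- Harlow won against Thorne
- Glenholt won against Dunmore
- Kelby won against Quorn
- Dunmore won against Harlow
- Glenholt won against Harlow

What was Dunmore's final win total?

5

Dunmore's results: beat Harlow, Thorne, Quorn, Eskra, Kelby; lost to Glenholt, Sutton.
That is 5 wins.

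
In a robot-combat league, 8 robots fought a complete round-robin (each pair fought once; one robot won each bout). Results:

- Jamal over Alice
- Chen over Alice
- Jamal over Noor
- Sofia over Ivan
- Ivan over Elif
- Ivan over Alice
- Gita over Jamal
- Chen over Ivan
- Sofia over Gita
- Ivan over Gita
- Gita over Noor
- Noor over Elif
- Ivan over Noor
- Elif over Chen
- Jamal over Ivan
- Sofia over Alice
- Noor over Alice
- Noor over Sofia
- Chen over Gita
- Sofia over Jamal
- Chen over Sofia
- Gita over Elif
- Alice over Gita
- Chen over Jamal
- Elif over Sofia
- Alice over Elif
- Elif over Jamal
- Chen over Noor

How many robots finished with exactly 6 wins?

1

Win totals: Jamal 3, Sofia 4, Elif 3, Gita 3, Ivan 4, Alice 2, Noor 3, Chen 6.
Exactly 6: Chen — 1 robot.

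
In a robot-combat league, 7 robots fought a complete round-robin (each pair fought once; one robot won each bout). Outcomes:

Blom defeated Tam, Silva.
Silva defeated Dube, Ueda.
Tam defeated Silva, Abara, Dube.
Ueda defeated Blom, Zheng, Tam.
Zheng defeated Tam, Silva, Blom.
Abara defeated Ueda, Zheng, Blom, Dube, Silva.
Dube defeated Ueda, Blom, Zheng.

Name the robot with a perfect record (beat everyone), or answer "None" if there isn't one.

None

Highest win total is Abara with 5 (out of 6 possible).
Abara lost to Tam, so no robot went undefeated.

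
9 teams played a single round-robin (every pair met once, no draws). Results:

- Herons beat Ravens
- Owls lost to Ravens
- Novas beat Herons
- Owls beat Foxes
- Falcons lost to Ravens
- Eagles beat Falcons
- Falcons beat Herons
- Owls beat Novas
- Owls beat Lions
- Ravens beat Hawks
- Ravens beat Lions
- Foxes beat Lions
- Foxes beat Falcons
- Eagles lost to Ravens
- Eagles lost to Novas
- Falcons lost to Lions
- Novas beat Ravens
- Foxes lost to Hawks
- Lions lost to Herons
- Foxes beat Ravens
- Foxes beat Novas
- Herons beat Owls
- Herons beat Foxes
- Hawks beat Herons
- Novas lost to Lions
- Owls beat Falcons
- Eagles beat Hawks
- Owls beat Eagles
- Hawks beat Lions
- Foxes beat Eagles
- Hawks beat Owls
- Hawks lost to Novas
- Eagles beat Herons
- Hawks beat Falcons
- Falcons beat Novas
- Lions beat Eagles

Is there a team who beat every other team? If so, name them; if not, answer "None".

None

Highest win total is Ravens with 5 (out of 8 possible).
Ravens lost to Novas, Foxes, Herons, so no team went undefeated.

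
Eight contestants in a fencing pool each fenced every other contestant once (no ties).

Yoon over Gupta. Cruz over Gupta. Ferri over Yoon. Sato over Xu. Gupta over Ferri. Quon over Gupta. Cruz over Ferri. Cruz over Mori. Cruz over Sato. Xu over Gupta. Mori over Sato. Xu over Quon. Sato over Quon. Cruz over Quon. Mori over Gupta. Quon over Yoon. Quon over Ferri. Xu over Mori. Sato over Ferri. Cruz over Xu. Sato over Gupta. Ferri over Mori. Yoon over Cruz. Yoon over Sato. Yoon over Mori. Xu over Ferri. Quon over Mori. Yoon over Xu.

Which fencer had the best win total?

Win totals: Quon 4, Cruz 6, Yoon 5, Mori 2, Gupta 1, Ferri 2, Xu 4, Sato 4.
Cruz leads with 6 wins (next highest: 5).

Cruz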